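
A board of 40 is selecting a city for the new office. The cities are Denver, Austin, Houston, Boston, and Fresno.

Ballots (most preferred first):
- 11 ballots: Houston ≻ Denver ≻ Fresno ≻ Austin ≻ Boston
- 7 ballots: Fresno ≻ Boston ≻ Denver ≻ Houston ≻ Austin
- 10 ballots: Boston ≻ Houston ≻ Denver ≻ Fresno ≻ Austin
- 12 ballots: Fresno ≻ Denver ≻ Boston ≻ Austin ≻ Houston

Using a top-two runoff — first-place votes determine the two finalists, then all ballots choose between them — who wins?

Round 1 first-place votes: Denver 0, Austin 0, Houston 11, Boston 10, Fresno 19. Fresno and Houston advance.
Runoff: Fresno is ranked above Houston on 19 ballots, Houston above Fresno on 21.

Houston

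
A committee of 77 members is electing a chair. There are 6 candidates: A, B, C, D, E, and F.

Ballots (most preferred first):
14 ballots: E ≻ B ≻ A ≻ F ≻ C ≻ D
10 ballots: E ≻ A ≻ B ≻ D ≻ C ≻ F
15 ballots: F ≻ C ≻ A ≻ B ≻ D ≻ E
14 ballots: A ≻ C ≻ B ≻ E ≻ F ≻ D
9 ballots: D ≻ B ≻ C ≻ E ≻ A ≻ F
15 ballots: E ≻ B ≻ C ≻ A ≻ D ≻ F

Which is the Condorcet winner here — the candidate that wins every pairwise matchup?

E

E vs A: 48–29
E vs B: 39–38
E vs C: 39–38
E vs D: 53–24
E vs F: 62–15
E beats every other candidate.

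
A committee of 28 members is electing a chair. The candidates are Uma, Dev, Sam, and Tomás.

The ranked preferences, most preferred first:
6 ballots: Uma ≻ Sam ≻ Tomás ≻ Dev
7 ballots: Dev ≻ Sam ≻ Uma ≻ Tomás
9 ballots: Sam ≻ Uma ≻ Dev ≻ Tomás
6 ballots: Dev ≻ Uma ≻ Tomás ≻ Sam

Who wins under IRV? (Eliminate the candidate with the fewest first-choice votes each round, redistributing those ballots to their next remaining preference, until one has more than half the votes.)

Round 1: Uma 6, Dev 13, Sam 9, Tomás 0. Tomás eliminated.
Round 2: Uma 6, Dev 13, Sam 9. Uma eliminated.
Round 3: Dev 13, Sam 15. Sam has a majority (≥15).

Sam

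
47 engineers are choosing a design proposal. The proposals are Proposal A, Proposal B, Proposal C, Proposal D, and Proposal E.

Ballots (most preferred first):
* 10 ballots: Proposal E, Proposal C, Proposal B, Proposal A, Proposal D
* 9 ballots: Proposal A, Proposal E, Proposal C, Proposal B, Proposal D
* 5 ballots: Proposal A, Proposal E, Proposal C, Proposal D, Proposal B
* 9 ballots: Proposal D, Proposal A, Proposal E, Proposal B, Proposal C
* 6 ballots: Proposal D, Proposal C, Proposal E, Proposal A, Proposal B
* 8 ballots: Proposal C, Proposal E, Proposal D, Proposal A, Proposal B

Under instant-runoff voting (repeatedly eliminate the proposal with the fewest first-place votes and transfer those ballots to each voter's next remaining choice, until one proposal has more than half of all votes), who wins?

Round 1: Proposal A 14, Proposal B 0, Proposal C 8, Proposal D 15, Proposal E 10. Proposal B eliminated.
Round 2: Proposal A 14, Proposal C 8, Proposal D 15, Proposal E 10. Proposal C eliminated.
Round 3: Proposal A 14, Proposal D 15, Proposal E 18. Proposal A eliminated.
Round 4: Proposal D 15, Proposal E 32. Proposal E has a majority (≥24).

Proposal E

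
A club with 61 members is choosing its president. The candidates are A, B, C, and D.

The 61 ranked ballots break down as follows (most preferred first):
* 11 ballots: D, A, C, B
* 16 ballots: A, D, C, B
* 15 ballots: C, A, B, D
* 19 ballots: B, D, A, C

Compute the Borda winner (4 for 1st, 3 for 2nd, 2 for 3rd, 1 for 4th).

A: 11×3 + 16×4 + 15×3 + 19×2 = 180
B: 11×1 + 16×1 + 15×2 + 19×4 = 133
C: 11×2 + 16×2 + 15×4 + 19×1 = 133
D: 11×4 + 16×3 + 15×1 + 19×3 = 164

A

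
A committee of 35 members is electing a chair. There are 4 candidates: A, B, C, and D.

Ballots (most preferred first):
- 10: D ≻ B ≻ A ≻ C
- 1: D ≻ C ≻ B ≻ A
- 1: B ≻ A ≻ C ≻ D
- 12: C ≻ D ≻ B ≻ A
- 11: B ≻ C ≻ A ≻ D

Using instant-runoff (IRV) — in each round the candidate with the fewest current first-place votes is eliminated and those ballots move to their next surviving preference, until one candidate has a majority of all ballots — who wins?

Round 1: A 0, B 12, C 12, D 11. A eliminated.
Round 2: B 12, C 12, D 11. D eliminated.
Round 3: B 22, C 13. B has a majority (≥18).

B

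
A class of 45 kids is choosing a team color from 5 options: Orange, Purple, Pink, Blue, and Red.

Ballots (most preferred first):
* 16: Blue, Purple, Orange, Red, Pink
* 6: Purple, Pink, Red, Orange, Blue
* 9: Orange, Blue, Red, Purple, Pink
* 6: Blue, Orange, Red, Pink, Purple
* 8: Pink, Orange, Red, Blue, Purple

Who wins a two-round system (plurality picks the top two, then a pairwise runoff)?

Orange

Round 1 first-place votes: Orange 9, Purple 6, Pink 8, Blue 22, Red 0. Blue and Orange advance.
Runoff: Blue is ranked above Orange on 22 ballots, Orange above Blue on 23.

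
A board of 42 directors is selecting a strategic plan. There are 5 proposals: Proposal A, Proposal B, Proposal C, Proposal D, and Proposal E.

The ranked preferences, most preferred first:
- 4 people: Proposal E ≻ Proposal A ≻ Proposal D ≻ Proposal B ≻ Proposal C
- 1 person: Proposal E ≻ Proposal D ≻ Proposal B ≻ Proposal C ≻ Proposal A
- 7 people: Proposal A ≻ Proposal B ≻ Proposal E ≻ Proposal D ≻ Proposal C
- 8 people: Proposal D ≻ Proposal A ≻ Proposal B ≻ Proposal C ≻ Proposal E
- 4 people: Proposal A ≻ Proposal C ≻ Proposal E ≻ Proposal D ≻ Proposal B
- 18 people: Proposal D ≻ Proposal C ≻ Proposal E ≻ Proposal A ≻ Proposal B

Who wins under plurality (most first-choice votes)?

Proposal D

First-place votes: Proposal A 11, Proposal B 0, Proposal C 0, Proposal D 26, Proposal E 5.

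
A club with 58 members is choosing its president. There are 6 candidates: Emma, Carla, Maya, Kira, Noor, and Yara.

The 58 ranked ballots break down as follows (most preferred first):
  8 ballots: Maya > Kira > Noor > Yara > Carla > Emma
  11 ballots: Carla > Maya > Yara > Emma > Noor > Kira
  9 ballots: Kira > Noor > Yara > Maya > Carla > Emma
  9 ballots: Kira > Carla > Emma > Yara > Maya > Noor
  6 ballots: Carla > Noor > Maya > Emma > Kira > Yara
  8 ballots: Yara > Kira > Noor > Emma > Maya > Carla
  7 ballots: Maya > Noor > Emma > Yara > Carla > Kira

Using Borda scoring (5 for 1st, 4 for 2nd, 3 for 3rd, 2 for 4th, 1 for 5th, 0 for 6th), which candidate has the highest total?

Maya

Emma: 8×0 + 11×2 + 9×0 + 9×3 + 6×2 + 8×2 + 7×3 = 98
Carla: 8×1 + 11×5 + 9×1 + 9×4 + 6×5 + 8×0 + 7×1 = 145
Maya: 8×5 + 11×4 + 9×2 + 9×1 + 6×3 + 8×1 + 7×5 = 172
Kira: 8×4 + 11×0 + 9×5 + 9×5 + 6×1 + 8×4 + 7×0 = 160
Noor: 8×3 + 11×1 + 9×4 + 9×0 + 6×4 + 8×3 + 7×4 = 147
Yara: 8×2 + 11×3 + 9×3 + 9×2 + 6×0 + 8×5 + 7×2 = 148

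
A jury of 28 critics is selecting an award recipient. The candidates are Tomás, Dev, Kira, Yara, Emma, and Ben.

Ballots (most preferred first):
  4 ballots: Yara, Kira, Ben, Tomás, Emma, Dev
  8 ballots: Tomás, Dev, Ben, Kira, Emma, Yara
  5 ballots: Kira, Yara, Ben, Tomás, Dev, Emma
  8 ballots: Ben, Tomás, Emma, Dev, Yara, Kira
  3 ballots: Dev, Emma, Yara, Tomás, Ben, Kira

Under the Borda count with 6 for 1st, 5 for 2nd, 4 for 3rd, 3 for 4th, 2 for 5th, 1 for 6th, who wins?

Tomás

Tomás: 4×3 + 8×6 + 5×3 + 8×5 + 3×3 = 124
Dev: 4×1 + 8×5 + 5×2 + 8×3 + 3×6 = 96
Kira: 4×5 + 8×3 + 5×6 + 8×1 + 3×1 = 85
Yara: 4×6 + 8×1 + 5×5 + 8×2 + 3×4 = 85
Emma: 4×2 + 8×2 + 5×1 + 8×4 + 3×5 = 76
Ben: 4×4 + 8×4 + 5×4 + 8×6 + 3×2 = 122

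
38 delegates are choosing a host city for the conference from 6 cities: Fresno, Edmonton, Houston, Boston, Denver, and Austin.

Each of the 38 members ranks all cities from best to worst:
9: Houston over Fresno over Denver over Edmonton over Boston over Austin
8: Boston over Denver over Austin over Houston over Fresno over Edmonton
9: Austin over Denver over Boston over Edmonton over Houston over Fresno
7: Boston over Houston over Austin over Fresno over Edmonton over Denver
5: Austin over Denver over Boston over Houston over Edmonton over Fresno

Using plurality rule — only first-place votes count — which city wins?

First-place votes: Fresno 0, Edmonton 0, Houston 9, Boston 15, Denver 0, Austin 14.

Boston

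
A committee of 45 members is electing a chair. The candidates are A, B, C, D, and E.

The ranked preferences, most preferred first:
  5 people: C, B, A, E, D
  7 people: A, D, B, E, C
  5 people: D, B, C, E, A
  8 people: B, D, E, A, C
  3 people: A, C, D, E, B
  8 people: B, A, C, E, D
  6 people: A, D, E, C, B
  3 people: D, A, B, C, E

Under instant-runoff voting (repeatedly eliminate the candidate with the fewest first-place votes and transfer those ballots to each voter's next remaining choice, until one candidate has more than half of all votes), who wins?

Round 1: A 16, B 16, C 5, D 8, E 0. E eliminated.
Round 2: A 16, B 16, C 5, D 8. C eliminated.
Round 3: A 16, B 21, D 8. D eliminated.
Round 4: A 19, B 26. B has a majority (≥23).

B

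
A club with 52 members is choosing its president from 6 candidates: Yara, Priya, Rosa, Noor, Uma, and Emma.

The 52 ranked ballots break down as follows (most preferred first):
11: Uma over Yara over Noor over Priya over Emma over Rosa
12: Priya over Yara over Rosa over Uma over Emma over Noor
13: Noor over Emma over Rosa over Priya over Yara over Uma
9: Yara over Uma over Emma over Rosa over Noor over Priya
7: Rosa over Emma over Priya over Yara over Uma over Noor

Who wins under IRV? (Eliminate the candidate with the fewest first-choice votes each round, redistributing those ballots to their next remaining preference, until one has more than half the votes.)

Round 1: Yara 9, Priya 12, Rosa 7, Noor 13, Uma 11, Emma 0. Emma eliminated.
Round 2: Yara 9, Priya 12, Rosa 7, Noor 13, Uma 11. Rosa eliminated.
Round 3: Yara 9, Priya 19, Noor 13, Uma 11. Yara eliminated.
Round 4: Priya 19, Noor 13, Uma 20. Noor eliminated.
Round 5: Priya 32, Uma 20. Priya has a majority (≥27).

Priya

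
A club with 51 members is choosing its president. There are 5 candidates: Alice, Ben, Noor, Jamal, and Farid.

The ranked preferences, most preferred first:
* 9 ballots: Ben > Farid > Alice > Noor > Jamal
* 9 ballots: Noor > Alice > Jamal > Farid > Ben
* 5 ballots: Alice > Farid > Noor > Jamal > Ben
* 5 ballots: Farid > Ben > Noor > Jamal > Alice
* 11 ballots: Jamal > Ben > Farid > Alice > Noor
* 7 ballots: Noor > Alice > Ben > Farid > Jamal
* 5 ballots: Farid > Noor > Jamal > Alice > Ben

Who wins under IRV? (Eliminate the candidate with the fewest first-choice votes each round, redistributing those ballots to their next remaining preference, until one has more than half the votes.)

Farid

Round 1: Alice 5, Ben 9, Noor 16, Jamal 11, Farid 10. Alice eliminated.
Round 2: Ben 9, Noor 16, Jamal 11, Farid 15. Ben eliminated.
Round 3: Noor 16, Jamal 11, Farid 24. Jamal eliminated.
Round 4: Noor 16, Farid 35. Farid has a majority (≥26).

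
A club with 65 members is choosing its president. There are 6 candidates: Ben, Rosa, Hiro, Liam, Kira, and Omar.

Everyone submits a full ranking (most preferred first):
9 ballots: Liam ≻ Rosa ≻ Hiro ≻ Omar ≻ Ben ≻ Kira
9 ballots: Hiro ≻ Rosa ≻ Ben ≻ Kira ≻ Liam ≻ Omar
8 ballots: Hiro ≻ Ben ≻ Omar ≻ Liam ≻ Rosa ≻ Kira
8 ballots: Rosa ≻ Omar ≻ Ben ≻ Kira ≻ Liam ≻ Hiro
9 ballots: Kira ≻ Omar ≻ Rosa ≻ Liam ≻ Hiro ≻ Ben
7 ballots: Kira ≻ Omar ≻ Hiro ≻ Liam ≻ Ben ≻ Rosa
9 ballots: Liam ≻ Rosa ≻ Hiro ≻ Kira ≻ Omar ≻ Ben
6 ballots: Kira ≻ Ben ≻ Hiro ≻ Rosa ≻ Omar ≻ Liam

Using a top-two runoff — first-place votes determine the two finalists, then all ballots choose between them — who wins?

Round 1 first-place votes: Ben 0, Rosa 8, Hiro 17, Liam 18, Kira 22, Omar 0. Kira and Liam advance.
Runoff: Kira is ranked above Liam on 39 ballots, Liam above Kira on 26.

Kira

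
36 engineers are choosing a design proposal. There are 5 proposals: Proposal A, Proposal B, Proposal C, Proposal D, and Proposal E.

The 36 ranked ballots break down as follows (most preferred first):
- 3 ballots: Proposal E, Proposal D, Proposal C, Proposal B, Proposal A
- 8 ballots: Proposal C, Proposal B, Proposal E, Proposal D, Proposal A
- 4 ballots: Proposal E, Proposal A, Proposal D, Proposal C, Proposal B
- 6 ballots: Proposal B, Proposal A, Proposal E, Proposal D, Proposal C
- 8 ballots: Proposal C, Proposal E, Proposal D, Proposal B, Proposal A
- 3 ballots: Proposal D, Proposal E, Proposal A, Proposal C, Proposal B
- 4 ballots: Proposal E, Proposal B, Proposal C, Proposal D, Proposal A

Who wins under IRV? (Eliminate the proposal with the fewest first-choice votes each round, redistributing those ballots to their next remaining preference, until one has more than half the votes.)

Proposal E

Round 1: Proposal A 0, Proposal B 6, Proposal C 16, Proposal D 3, Proposal E 11. Proposal A eliminated.
Round 2: Proposal B 6, Proposal C 16, Proposal D 3, Proposal E 11. Proposal D eliminated.
Round 3: Proposal B 6, Proposal C 16, Proposal E 14. Proposal B eliminated.
Round 4: Proposal C 16, Proposal E 20. Proposal E has a majority (≥19).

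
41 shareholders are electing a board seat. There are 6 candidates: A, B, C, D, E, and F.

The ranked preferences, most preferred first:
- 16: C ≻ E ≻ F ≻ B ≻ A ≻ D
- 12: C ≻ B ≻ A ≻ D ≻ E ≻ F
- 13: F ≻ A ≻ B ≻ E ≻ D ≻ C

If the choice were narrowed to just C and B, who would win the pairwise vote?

C is ranked above B on 28 ballots; B above C on 13.

C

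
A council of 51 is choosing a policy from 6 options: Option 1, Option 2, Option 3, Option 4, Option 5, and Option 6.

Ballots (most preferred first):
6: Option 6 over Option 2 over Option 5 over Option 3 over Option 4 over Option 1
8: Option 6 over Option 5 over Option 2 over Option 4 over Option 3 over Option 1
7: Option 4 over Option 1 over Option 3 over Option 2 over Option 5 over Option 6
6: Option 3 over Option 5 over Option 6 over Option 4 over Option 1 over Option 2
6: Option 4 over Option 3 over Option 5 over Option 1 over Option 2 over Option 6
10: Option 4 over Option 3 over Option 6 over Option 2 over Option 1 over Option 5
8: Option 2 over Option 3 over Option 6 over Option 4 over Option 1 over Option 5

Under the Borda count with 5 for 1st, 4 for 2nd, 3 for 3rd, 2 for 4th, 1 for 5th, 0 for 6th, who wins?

Option 3

Option 1: 6×0 + 8×0 + 7×4 + 6×1 + 6×2 + 10×1 + 8×1 = 64
Option 2: 6×4 + 8×3 + 7×2 + 6×0 + 6×1 + 10×2 + 8×5 = 128
Option 3: 6×2 + 8×1 + 7×3 + 6×5 + 6×4 + 10×4 + 8×4 = 167
Option 4: 6×1 + 8×2 + 7×5 + 6×2 + 6×5 + 10×5 + 8×2 = 165
Option 5: 6×3 + 8×4 + 7×1 + 6×4 + 6×3 + 10×0 + 8×0 = 99
Option 6: 6×5 + 8×5 + 7×0 + 6×3 + 6×0 + 10×3 + 8×3 = 142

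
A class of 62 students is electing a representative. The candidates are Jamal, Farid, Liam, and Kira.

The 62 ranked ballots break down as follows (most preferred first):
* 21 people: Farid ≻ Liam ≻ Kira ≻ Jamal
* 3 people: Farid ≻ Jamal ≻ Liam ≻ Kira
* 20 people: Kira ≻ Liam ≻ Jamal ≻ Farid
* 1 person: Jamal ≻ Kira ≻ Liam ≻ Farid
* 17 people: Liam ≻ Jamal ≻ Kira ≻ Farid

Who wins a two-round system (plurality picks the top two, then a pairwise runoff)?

Round 1 first-place votes: Jamal 1, Farid 24, Liam 17, Kira 20. Farid and Kira advance.
Runoff: Farid is ranked above Kira on 24 ballots, Kira above Farid on 38.

Kira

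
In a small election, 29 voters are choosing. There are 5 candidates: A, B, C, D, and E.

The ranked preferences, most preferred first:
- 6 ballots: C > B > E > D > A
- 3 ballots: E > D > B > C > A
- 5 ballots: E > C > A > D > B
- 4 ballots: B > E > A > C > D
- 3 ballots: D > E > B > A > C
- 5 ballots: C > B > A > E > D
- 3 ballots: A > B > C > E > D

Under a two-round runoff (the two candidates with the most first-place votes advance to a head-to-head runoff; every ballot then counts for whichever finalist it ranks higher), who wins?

E

Round 1 first-place votes: A 3, B 4, C 11, D 3, E 8. C and E advance.
Runoff: C is ranked above E on 14 ballots, E above C on 15.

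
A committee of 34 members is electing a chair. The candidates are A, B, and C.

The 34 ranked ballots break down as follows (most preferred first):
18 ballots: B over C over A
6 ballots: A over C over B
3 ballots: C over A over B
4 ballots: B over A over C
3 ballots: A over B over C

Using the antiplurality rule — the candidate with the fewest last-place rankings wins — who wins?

Last-place votes: A 18, B 9, C 7.

C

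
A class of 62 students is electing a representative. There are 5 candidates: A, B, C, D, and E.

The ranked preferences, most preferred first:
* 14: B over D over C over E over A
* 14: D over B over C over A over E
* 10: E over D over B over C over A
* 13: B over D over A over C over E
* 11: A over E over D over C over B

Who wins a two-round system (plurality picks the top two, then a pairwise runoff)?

D

Round 1 first-place votes: A 11, B 27, C 0, D 14, E 10. B and D advance.
Runoff: B is ranked above D on 27 ballots, D above B on 35.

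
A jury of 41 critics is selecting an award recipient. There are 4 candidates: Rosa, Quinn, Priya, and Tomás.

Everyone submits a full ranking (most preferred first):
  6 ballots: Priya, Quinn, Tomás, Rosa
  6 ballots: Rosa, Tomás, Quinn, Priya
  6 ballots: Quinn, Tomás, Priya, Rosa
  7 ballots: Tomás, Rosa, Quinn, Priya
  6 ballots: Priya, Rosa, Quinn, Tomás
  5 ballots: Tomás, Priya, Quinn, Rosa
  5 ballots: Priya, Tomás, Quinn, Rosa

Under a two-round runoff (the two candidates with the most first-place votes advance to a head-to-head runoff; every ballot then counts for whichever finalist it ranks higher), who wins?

Round 1 first-place votes: Rosa 6, Quinn 6, Priya 17, Tomás 12. Priya and Tomás advance.
Runoff: Priya is ranked above Tomás on 17 ballots, Tomás above Priya on 24.

Tomás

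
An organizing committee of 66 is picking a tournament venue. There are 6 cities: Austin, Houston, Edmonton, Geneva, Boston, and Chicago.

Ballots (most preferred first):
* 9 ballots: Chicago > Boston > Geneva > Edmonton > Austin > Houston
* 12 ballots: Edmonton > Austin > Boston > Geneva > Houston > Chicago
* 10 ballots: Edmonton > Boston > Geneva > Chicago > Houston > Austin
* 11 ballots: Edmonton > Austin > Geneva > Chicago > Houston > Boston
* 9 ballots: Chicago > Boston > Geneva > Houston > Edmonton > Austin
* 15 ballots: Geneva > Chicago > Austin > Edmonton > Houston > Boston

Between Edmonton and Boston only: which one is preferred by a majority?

Edmonton

Edmonton is ranked above Boston on 48 ballots; Boston above Edmonton on 18.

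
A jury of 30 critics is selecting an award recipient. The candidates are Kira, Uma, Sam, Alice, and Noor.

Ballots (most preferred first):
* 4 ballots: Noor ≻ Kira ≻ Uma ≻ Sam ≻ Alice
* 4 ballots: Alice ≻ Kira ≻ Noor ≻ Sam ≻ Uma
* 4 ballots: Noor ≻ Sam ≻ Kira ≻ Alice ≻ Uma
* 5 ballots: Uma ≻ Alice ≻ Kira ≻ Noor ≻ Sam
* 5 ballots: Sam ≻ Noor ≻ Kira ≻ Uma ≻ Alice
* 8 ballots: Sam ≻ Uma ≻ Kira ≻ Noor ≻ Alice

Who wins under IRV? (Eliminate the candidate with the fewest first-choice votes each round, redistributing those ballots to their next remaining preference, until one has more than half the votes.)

Noor

Round 1: Kira 0, Uma 5, Sam 13, Alice 4, Noor 8. Kira eliminated.
Round 2: Uma 5, Sam 13, Alice 4, Noor 8. Alice eliminated.
Round 3: Uma 5, Sam 13, Noor 12. Uma eliminated.
Round 4: Sam 13, Noor 17. Noor has a majority (≥16).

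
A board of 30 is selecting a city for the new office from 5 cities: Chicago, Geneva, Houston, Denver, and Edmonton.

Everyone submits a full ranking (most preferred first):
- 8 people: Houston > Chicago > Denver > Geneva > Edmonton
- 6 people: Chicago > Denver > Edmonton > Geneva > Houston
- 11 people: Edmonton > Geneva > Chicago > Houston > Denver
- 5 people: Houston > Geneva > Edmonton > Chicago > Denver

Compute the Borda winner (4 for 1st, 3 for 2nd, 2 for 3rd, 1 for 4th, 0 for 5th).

Chicago: 8×3 + 6×4 + 11×2 + 5×1 = 75
Geneva: 8×1 + 6×1 + 11×3 + 5×3 = 62
Houston: 8×4 + 6×0 + 11×1 + 5×4 = 63
Denver: 8×2 + 6×3 + 11×0 + 5×0 = 34
Edmonton: 8×0 + 6×2 + 11×4 + 5×2 = 66

Chicago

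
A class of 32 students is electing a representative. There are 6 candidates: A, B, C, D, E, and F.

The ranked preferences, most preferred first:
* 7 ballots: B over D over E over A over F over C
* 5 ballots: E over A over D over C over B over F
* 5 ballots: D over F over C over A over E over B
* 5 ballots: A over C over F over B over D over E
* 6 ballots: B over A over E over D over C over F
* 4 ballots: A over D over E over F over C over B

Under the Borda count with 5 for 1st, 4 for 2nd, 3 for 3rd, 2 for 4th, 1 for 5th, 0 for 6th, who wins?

A

A: 7×2 + 5×4 + 5×2 + 5×5 + 6×4 + 4×5 = 113
B: 7×5 + 5×1 + 5×0 + 5×2 + 6×5 + 4×0 = 80
C: 7×0 + 5×2 + 5×3 + 5×4 + 6×1 + 4×1 = 55
D: 7×4 + 5×3 + 5×5 + 5×1 + 6×2 + 4×4 = 101
E: 7×3 + 5×5 + 5×1 + 5×0 + 6×3 + 4×3 = 81
F: 7×1 + 5×0 + 5×4 + 5×3 + 6×0 + 4×2 = 50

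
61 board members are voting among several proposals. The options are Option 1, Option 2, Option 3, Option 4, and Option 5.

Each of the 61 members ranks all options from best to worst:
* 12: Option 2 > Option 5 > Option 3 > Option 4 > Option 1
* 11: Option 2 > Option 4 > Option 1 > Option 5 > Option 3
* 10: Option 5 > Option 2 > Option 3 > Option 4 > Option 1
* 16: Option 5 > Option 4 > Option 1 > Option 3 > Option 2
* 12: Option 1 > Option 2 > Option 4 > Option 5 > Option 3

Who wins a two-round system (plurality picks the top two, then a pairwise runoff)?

Round 1 first-place votes: Option 1 12, Option 2 23, Option 3 0, Option 4 0, Option 5 26. Option 5 and Option 2 advance.
Runoff: Option 5 is ranked above Option 2 on 26 ballots, Option 2 above Option 5 on 35.

Option 2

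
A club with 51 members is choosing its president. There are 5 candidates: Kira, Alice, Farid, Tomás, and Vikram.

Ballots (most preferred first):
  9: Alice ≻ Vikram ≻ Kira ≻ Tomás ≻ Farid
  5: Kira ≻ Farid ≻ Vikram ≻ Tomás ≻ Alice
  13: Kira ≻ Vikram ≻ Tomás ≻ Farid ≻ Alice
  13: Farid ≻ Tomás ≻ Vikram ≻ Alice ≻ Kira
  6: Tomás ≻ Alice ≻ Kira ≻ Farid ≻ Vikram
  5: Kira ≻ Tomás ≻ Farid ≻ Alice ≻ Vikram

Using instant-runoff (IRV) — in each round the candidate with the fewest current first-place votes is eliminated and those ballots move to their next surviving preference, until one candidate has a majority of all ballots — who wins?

Round 1: Kira 23, Alice 9, Farid 13, Tomás 6, Vikram 0. Vikram eliminated.
Round 2: Kira 23, Alice 9, Farid 13, Tomás 6. Tomás eliminated.
Round 3: Kira 23, Alice 15, Farid 13. Farid eliminated.
Round 4: Kira 23, Alice 28. Alice has a majority (≥26).

Alice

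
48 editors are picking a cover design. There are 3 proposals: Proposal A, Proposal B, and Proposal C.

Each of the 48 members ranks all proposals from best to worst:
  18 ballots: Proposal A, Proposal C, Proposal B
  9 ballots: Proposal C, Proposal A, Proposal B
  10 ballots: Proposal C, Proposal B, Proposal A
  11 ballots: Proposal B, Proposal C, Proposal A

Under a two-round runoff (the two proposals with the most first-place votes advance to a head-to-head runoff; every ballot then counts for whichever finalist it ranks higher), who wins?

Proposal C

Round 1 first-place votes: Proposal A 18, Proposal B 11, Proposal C 19. Proposal C and Proposal A advance.
Runoff: Proposal C is ranked above Proposal A on 30 ballots, Proposal A above Proposal C on 18.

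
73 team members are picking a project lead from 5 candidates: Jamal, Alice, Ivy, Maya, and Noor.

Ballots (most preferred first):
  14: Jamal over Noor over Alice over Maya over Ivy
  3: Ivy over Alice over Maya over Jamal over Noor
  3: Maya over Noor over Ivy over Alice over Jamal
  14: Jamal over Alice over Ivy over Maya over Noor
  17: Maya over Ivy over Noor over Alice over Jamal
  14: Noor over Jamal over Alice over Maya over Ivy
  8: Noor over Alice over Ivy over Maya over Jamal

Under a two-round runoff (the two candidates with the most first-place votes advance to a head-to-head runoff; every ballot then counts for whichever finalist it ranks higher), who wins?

Noor

Round 1 first-place votes: Jamal 28, Alice 0, Ivy 3, Maya 20, Noor 22. Jamal and Noor advance.
Runoff: Jamal is ranked above Noor on 31 ballots, Noor above Jamal on 42.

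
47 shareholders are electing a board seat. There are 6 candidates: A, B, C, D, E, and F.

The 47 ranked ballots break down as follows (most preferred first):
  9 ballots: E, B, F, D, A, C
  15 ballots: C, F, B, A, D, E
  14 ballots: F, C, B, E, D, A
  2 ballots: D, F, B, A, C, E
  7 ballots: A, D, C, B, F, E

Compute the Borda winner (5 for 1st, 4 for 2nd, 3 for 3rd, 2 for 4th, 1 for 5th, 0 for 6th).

A: 9×1 + 15×2 + 14×0 + 2×2 + 7×5 = 78
B: 9×4 + 15×3 + 14×3 + 2×3 + 7×2 = 143
C: 9×0 + 15×5 + 14×4 + 2×1 + 7×3 = 154
D: 9×2 + 15×1 + 14×1 + 2×5 + 7×4 = 85
E: 9×5 + 15×0 + 14×2 + 2×0 + 7×0 = 73
F: 9×3 + 15×4 + 14×5 + 2×4 + 7×1 = 172

F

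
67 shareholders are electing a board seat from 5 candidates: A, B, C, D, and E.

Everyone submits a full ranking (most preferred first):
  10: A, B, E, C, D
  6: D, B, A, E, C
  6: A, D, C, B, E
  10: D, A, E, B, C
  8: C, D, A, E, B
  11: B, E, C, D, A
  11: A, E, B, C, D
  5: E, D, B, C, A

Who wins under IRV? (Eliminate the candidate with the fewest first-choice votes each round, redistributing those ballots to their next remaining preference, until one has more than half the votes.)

Round 1: A 27, B 11, C 8, D 16, E 5. E eliminated.
Round 2: A 27, B 11, C 8, D 21. C eliminated.
Round 3: A 27, B 11, D 29. B eliminated.
Round 4: A 27, D 40. D has a majority (≥34).

D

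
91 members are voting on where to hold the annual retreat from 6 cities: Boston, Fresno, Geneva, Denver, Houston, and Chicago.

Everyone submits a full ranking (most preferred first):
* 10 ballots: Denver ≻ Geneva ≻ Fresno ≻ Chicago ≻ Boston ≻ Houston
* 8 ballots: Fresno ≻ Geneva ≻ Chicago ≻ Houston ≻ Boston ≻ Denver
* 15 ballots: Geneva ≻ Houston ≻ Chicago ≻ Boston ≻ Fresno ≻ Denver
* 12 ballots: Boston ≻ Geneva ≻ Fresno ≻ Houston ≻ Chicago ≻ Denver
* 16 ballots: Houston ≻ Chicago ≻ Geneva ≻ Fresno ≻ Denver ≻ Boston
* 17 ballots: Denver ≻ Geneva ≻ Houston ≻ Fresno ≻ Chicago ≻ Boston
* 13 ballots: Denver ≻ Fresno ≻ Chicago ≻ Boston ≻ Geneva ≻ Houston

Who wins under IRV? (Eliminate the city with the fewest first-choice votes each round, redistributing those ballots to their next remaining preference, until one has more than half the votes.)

Geneva

Round 1: Boston 12, Fresno 8, Geneva 15, Denver 40, Houston 16, Chicago 0. Chicago eliminated.
Round 2: Boston 12, Fresno 8, Geneva 15, Denver 40, Houston 16. Fresno eliminated.
Round 3: Boston 12, Geneva 23, Denver 40, Houston 16. Boston eliminated.
Round 4: Geneva 35, Denver 40, Houston 16. Houston eliminated.
Round 5: Geneva 51, Denver 40. Geneva has a majority (≥46).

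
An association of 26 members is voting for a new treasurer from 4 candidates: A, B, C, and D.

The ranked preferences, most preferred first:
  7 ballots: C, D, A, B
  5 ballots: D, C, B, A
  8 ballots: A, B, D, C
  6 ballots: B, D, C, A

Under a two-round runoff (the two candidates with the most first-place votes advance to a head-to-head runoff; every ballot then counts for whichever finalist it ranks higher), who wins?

C

Round 1 first-place votes: A 8, B 6, C 7, D 5. A and C advance.
Runoff: A is ranked above C on 8 ballots, C above A on 18.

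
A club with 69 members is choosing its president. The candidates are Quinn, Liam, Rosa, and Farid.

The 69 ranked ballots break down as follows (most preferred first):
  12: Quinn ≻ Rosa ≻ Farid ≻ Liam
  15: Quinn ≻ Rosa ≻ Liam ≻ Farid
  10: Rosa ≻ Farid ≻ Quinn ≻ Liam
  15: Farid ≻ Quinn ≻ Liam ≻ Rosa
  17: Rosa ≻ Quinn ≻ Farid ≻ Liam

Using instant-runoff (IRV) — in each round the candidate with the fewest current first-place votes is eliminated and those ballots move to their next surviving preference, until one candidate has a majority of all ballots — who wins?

Round 1: Quinn 27, Liam 0, Rosa 27, Farid 15. Liam eliminated.
Round 2: Quinn 27, Rosa 27, Farid 15. Farid eliminated.
Round 3: Quinn 42, Rosa 27. Quinn has a majority (≥35).

Quinn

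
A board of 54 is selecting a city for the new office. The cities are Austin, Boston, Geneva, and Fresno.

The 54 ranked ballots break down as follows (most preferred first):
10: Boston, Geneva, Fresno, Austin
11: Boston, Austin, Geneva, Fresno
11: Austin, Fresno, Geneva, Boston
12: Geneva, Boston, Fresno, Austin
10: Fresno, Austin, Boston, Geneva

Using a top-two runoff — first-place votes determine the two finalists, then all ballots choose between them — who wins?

Boston

Round 1 first-place votes: Austin 11, Boston 21, Geneva 12, Fresno 10. Boston and Geneva advance.
Runoff: Boston is ranked above Geneva on 31 ballots, Geneva above Boston on 23.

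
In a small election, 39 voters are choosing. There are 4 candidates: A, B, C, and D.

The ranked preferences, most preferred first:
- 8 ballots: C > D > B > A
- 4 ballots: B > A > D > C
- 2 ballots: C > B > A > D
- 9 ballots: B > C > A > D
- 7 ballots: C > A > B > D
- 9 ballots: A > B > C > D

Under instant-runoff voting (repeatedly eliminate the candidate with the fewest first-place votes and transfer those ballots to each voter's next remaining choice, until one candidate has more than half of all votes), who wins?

Round 1: A 9, B 13, C 17, D 0. D eliminated.
Round 2: A 9, B 13, C 17. A eliminated.
Round 3: B 22, C 17. B has a majority (≥20).

B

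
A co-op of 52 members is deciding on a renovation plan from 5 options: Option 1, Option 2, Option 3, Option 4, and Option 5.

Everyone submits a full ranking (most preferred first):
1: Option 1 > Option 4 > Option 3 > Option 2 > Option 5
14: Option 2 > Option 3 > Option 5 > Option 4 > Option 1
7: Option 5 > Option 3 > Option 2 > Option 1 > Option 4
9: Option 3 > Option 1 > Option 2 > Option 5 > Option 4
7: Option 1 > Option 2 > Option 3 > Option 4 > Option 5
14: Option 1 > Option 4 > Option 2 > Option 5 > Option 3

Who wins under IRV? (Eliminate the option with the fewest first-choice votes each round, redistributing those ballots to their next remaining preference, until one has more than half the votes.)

Option 3

Round 1: Option 1 22, Option 2 14, Option 3 9, Option 4 0, Option 5 7. Option 4 eliminated.
Round 2: Option 1 22, Option 2 14, Option 3 9, Option 5 7. Option 5 eliminated.
Round 3: Option 1 22, Option 2 14, Option 3 16. Option 2 eliminated.
Round 4: Option 1 22, Option 3 30. Option 3 has a majority (≥27).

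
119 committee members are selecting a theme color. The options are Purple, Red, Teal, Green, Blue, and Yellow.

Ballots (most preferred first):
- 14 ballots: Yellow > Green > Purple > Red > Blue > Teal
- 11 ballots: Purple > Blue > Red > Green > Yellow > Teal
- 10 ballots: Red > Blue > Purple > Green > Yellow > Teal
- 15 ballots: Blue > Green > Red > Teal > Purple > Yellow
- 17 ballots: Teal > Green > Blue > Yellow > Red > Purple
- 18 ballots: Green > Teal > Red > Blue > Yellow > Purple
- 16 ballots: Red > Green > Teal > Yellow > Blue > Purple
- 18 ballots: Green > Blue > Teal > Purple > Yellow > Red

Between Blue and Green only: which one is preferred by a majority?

Blue is ranked above Green on 36 ballots; Green above Blue on 83.

Green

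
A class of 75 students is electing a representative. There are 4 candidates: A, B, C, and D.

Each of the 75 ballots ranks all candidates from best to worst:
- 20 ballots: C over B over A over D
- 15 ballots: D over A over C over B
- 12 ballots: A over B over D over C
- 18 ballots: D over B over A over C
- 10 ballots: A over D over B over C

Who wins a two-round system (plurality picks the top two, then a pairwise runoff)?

Round 1 first-place votes: A 22, B 0, C 20, D 33. D and A advance.
Runoff: D is ranked above A on 33 ballots, A above D on 42.

A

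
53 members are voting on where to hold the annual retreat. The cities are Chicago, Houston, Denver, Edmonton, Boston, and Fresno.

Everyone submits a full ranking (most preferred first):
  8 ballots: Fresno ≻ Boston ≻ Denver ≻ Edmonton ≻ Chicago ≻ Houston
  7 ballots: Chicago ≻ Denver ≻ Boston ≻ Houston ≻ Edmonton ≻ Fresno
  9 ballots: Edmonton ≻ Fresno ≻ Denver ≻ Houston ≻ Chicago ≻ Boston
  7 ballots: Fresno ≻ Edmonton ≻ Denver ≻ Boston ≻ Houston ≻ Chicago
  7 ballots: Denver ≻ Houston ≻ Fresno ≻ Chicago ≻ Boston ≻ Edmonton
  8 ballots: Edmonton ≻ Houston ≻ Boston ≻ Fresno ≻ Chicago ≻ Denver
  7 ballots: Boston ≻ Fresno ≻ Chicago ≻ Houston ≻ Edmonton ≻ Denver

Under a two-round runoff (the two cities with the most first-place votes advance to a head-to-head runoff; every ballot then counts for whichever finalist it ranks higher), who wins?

Round 1 first-place votes: Chicago 7, Houston 0, Denver 7, Edmonton 17, Boston 7, Fresno 15. Edmonton and Fresno advance.
Runoff: Edmonton is ranked above Fresno on 24 ballots, Fresno above Edmonton on 29.

Fresno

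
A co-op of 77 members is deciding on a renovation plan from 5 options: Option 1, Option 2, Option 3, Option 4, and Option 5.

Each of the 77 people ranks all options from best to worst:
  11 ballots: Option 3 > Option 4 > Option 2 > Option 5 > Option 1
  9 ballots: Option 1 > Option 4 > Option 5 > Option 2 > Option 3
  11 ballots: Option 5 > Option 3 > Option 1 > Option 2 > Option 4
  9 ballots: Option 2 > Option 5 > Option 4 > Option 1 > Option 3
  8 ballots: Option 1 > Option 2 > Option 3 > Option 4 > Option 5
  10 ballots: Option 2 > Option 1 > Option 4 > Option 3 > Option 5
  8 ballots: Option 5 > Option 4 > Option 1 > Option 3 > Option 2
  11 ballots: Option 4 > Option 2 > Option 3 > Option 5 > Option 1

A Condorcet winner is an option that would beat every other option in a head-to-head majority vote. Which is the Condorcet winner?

Option 4 vs Option 1: 39–38
Option 4 vs Option 2: 39–38
Option 4 vs Option 3: 47–30
Option 4 vs Option 5: 49–28
Option 4 beats every other option.

Option 4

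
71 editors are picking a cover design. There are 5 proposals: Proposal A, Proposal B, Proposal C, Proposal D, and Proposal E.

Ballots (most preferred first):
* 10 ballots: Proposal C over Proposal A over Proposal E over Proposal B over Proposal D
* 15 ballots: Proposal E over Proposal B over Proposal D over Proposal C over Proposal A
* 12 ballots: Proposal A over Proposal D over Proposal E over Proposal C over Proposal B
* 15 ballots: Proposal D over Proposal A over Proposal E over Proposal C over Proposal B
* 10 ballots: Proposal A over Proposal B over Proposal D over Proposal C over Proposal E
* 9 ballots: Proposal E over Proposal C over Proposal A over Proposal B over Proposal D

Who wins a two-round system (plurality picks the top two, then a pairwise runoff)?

Round 1 first-place votes: Proposal A 22, Proposal B 0, Proposal C 10, Proposal D 15, Proposal E 24. Proposal E and Proposal A advance.
Runoff: Proposal E is ranked above Proposal A on 24 ballots, Proposal A above Proposal E on 47.

Proposal A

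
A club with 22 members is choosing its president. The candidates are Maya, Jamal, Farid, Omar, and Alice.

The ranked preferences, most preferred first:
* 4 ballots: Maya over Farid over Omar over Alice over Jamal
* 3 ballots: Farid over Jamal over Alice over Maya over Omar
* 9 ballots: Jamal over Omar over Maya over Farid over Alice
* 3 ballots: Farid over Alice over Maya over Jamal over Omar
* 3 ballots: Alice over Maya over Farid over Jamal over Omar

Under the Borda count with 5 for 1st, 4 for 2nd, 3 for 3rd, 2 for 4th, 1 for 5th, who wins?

Maya

Maya: 4×5 + 3×2 + 9×3 + 3×3 + 3×4 = 74
Jamal: 4×1 + 3×4 + 9×5 + 3×2 + 3×2 = 73
Farid: 4×4 + 3×5 + 9×2 + 3×5 + 3×3 = 73
Omar: 4×3 + 3×1 + 9×4 + 3×1 + 3×1 = 57
Alice: 4×2 + 3×3 + 9×1 + 3×4 + 3×5 = 53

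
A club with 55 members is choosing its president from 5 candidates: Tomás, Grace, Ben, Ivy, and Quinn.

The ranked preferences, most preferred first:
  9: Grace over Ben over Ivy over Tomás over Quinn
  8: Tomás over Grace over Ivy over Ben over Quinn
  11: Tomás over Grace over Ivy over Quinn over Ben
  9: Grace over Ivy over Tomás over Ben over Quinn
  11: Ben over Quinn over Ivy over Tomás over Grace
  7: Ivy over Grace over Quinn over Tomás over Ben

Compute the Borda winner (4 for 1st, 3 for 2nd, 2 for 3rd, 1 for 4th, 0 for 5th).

Grace

Tomás: 9×1 + 8×4 + 11×4 + 9×2 + 11×1 + 7×1 = 121
Grace: 9×4 + 8×3 + 11×3 + 9×4 + 11×0 + 7×3 = 150
Ben: 9×3 + 8×1 + 11×0 + 9×1 + 11×4 + 7×0 = 88
Ivy: 9×2 + 8×2 + 11×2 + 9×3 + 11×2 + 7×4 = 133
Quinn: 9×0 + 8×0 + 11×1 + 9×0 + 11×3 + 7×2 = 58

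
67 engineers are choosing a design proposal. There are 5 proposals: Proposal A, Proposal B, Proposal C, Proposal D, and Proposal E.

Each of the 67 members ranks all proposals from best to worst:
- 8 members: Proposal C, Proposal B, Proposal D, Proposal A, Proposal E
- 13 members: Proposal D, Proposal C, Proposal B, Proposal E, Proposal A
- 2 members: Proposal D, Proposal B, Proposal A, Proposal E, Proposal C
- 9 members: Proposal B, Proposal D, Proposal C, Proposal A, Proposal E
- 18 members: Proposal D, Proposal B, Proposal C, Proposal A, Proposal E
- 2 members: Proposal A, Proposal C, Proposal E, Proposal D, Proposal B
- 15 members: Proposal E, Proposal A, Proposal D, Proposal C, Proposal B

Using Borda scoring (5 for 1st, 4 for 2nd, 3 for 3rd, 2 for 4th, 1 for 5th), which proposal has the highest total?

Proposal D

Proposal A: 8×2 + 13×1 + 2×3 + 9×2 + 18×2 + 2×5 + 15×4 = 159
Proposal B: 8×4 + 13×3 + 2×4 + 9×5 + 18×4 + 2×1 + 15×1 = 213
Proposal C: 8×5 + 13×4 + 2×1 + 9×3 + 18×3 + 2×4 + 15×2 = 213
Proposal D: 8×3 + 13×5 + 2×5 + 9×4 + 18×5 + 2×2 + 15×3 = 274
Proposal E: 8×1 + 13×2 + 2×2 + 9×1 + 18×1 + 2×3 + 15×5 = 146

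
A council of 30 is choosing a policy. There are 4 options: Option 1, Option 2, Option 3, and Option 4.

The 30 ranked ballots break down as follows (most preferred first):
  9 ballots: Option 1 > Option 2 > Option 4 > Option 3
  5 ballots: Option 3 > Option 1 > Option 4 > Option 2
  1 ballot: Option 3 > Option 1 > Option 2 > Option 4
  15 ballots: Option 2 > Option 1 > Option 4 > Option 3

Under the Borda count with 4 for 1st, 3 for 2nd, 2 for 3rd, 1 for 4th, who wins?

Option 1: 9×4 + 5×3 + 1×3 + 15×3 = 99
Option 2: 9×3 + 5×1 + 1×2 + 15×4 = 94
Option 3: 9×1 + 5×4 + 1×4 + 15×1 = 48
Option 4: 9×2 + 5×2 + 1×1 + 15×2 = 59

Option 1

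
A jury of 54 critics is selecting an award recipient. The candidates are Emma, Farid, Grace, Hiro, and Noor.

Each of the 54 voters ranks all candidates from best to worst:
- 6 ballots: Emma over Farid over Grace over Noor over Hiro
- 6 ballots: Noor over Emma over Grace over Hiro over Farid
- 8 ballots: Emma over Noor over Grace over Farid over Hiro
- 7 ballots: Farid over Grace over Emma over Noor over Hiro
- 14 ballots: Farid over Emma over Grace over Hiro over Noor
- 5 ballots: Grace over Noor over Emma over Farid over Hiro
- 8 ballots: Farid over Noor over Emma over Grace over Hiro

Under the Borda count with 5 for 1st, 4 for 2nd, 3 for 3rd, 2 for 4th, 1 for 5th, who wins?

Emma: 6×5 + 6×4 + 8×5 + 7×3 + 14×4 + 5×3 + 8×3 = 210
Farid: 6×4 + 6×1 + 8×2 + 7×5 + 14×5 + 5×2 + 8×5 = 201
Grace: 6×3 + 6×3 + 8×3 + 7×4 + 14×3 + 5×5 + 8×2 = 171
Hiro: 6×1 + 6×2 + 8×1 + 7×1 + 14×2 + 5×1 + 8×1 = 74
Noor: 6×2 + 6×5 + 8×4 + 7×2 + 14×1 + 5×4 + 8×4 = 154

Emma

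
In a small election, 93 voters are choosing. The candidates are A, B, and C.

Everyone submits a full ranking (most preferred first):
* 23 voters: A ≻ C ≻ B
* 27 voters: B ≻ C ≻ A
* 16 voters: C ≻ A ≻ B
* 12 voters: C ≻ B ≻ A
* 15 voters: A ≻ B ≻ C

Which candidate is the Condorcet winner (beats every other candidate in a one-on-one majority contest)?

C

C vs A: 55–38
C vs B: 51–42
C beats every other candidate.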